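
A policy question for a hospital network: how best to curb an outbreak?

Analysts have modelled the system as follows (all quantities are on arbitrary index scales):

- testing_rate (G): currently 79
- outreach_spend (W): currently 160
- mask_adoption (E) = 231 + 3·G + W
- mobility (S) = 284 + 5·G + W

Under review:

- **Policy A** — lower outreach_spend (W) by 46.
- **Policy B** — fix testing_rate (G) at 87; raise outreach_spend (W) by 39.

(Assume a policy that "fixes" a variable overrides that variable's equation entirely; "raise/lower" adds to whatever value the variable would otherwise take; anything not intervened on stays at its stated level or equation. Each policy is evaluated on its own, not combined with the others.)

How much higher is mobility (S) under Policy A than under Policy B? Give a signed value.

Policy A (W − 46):
  G = 79
  W = 160 − 46 = 114
  S = 284 + 5·79 + 114 = 793
Policy B (G := 87, W + 39):
  G = 87
  W = 160 + 39 = 199
  S = 284 + 5·87 + 199 = 918
S: 793 − 918 = -125

-125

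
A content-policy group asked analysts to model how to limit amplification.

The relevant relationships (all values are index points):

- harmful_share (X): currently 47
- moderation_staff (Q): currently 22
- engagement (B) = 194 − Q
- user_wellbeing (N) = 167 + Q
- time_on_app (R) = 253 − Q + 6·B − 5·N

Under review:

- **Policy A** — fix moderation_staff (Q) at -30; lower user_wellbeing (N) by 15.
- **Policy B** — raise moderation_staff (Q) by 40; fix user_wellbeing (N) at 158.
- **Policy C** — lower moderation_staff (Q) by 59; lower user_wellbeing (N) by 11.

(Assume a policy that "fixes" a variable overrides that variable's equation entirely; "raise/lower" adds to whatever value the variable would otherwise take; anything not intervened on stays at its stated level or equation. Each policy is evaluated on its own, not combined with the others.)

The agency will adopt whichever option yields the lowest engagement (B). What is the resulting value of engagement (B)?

132

Policy A (Q := -30, N − 15):
  Q = -30
  B = 194 − (-30) = 224
Policy B (Q + 40, N := 158):
  Q = 22 + 40 = 62
  B = 194 − 62 = 132
Policy C (Q − 59, N − 11):
  Q = 22 − 59 = -37
  B = 194 − (-37) = 231
Comparing — Policy A: B=224, Policy B: B=132, Policy C: B=231. Lowest is 132 (Policy B).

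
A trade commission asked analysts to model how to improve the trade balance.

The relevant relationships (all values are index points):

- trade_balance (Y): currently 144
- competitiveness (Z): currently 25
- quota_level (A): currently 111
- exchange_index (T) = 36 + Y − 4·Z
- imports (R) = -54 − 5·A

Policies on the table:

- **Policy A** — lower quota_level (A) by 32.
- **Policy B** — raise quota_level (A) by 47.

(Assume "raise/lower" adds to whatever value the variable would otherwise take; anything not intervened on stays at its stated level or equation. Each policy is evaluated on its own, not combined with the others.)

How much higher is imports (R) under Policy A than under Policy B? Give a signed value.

395

Policy A (A − 32):
  A = 111 − 32 = 79
  R = -54 − 5·79 = -449
Policy B (A + 47):
  A = 111 + 47 = 158
  R = -54 − 5·158 = -844
R: -449 − (-844) = 395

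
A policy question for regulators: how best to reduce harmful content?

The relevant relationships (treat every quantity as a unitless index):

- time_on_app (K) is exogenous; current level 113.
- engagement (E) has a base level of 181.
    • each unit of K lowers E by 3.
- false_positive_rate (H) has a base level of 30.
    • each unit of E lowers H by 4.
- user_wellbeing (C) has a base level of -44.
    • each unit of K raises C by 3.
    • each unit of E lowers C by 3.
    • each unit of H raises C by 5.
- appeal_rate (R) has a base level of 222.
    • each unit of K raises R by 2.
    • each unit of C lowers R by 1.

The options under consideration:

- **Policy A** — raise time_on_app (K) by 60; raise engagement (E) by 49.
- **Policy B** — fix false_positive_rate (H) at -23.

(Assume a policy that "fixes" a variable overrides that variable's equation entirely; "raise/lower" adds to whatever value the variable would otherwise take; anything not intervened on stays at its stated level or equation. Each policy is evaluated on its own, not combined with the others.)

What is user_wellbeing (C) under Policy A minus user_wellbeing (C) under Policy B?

6618

Policy A (K + 60, E + 49):
  K = 113 + 60 = 173
  E = 181 − 3·173 (+49 from intervention) = -289
  H = 30 − 4·(-289) = 1186
  C = -44 + 3·173 − 3·(-289) + 5·1186 = 7272
Policy B (H := -23):
  K = 113
  E = 181 − 3·113 = -158
  H = -23
  C = -44 + 3·113 − 3·(-158) + 5·(-23) = 654
C: 7272 − 654 = 6618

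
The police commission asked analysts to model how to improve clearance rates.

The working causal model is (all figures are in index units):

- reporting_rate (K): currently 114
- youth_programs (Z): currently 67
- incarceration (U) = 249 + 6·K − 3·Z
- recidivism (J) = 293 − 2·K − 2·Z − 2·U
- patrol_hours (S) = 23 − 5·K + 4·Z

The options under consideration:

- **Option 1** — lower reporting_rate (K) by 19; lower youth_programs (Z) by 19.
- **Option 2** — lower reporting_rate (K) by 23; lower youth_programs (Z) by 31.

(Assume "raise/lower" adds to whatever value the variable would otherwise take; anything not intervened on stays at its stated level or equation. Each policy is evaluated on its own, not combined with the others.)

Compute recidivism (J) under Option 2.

Option 2 (K − 23, Z − 31):
  K = 114 − 23 = 91
  Z = 67 − 31 = 36
  U = 249 + 6·91 − 3·36 = 687
  J = 293 − 2·91 − 2·36 − 2·687 = -1335

-1335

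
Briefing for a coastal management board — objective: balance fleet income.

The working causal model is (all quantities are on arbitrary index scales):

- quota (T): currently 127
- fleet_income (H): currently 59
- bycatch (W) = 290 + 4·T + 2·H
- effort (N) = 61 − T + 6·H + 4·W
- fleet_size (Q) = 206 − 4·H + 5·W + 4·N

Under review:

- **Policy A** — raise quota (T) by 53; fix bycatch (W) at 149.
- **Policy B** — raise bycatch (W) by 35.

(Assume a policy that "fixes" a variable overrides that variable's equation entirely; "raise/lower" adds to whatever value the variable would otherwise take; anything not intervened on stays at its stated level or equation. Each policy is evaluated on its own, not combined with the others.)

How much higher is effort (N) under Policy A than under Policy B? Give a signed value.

-3261

Policy A (T + 53, W := 149):
  T = 127 + 53 = 180
  H = 59
  W = 149
  N = 61 − 180 + 6·59 + 4·149 = 831
Policy B (W + 35):
  T = 127
  H = 59
  W = 290 + 4·127 + 2·59 (+35 from intervention) = 951
  N = 61 − 127 + 6·59 + 4·951 = 4092
N: 831 − 4092 = -3261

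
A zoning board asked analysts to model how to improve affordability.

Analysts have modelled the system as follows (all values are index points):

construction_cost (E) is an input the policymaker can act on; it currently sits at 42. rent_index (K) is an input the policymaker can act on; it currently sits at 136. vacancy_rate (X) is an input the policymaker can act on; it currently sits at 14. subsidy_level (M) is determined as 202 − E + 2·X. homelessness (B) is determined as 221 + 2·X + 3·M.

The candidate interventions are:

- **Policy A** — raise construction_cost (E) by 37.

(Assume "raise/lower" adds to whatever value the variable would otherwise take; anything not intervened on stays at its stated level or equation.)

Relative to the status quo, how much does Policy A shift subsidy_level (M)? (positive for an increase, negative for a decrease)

-37

Baseline:
  E = 42
  X = 14
  M = 202 − 42 + 2·14 = 188
Policy A (E + 37):
  E = 42 + 37 = 79
  X = 14
  M = 202 − 79 + 2·14 = 151
Change in M: 151 − 188 = -37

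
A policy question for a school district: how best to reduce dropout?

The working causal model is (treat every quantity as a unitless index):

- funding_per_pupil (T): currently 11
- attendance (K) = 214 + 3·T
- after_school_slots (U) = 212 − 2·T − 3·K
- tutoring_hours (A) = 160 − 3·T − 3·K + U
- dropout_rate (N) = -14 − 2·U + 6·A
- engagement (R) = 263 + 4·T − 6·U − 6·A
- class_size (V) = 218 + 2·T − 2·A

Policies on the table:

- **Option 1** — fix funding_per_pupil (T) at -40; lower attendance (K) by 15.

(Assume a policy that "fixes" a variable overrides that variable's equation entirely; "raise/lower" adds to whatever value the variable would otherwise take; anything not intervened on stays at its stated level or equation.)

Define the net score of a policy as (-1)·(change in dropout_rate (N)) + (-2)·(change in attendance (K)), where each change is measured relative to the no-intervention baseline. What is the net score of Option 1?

-6030

Baseline:
  T = 11
  K = 214 + 3·11 = 247
  U = 212 − 2·11 − 3·247 = -551
  A = 160 − 3·11 − 3·247 + (-551) = -1165
  N = -14 − 2·(-551) + 6·(-1165) = -5902
Option 1 (T := -40, K − 15):
  T = -40
  K = 214 + 3·(-40) (−15 from intervention) = 79
  U = 212 − 2·(-40) − 3·79 = 55
  A = 160 − 3·(-40) − 3·79 + 55 = 98
  N = -14 − 2·55 + 6·98 = 464
ΔN = 464 − (-5902) = 6366; ΔK = 79 − 247 = -168
Score = (-1)·6366 + (-2)·(-168) = -6030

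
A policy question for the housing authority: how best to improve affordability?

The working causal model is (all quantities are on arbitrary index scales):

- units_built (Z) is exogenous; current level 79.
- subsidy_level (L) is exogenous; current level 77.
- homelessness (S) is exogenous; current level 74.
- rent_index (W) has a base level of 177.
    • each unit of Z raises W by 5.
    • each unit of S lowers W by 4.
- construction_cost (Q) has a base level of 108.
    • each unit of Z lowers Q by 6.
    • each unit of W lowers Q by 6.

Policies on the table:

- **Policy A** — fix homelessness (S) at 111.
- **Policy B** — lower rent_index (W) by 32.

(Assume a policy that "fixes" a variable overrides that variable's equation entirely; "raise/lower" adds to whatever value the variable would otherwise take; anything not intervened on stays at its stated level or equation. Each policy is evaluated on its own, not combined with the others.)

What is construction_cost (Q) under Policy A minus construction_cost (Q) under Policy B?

Policy A (S := 111):
  Z = 79
  S = 111
  W = 177 + 5·79 − 4·111 = 128
  Q = 108 − 6·79 − 6·128 = -1134
Policy B (W − 32):
  Z = 79
  S = 74
  W = 177 + 5·79 − 4·74 (−32 from intervention) = 244
  Q = 108 − 6·79 − 6·244 = -1830
Q: -1134 − (-1830) = 696

696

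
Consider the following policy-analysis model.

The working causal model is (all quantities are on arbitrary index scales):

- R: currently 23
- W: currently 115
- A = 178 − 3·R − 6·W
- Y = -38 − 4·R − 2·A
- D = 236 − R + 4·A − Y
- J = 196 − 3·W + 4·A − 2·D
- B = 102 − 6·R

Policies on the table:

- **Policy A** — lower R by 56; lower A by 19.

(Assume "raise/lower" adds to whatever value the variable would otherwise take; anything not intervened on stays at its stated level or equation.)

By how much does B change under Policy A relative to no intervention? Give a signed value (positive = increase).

336

Baseline:
  R = 23
  B = 102 − 6·23 = -36
Policy A (R − 56, A − 19):
  R = 23 − 56 = -33
  B = 102 − 6·(-33) = 300
Change in B: 300 − (-36) = 336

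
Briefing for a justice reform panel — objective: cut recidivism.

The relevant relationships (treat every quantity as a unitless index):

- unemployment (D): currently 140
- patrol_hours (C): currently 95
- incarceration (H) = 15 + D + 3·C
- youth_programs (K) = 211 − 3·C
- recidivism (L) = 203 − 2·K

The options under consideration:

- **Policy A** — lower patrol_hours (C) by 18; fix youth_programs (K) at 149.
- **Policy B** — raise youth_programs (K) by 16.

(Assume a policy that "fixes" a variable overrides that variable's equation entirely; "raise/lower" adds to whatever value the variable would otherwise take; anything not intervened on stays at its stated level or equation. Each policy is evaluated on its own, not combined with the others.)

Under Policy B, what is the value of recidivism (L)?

Policy B (K + 16):
  C = 95
  K = 211 − 3·95 (+16 from intervention) = -58
  L = 203 − 2·(-58) = 319

319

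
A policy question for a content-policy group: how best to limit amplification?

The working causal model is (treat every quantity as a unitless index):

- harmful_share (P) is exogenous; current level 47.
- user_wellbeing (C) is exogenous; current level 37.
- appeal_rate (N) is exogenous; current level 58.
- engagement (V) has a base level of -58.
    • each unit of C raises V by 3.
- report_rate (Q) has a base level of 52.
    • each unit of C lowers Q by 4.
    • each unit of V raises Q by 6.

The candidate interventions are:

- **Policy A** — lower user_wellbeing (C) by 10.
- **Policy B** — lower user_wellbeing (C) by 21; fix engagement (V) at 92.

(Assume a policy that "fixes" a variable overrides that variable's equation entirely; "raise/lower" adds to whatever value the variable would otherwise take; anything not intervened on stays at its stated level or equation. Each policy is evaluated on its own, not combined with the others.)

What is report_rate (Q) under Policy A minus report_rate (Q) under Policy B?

Policy A (C − 10):
  C = 37 − 10 = 27
  V = -58 + 3·27 = 23
  Q = 52 − 4·27 + 6·23 = 82
Policy B (C − 21, V := 92):
  C = 37 − 21 = 16
  V = 92
  Q = 52 − 4·16 + 6·92 = 540
Q: 82 − 540 = -458

-458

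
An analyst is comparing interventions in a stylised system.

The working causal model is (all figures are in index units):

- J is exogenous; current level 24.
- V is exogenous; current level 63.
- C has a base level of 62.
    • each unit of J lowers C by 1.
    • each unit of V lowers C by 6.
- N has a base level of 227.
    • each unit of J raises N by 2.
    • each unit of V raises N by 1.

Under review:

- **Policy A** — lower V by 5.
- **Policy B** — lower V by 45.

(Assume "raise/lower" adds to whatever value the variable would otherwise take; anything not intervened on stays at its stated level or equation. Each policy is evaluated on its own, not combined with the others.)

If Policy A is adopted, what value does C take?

-310

Policy A (V − 5):
  J = 24
  V = 63 − 5 = 58
  C = 62 − 24 − 6·58 = -310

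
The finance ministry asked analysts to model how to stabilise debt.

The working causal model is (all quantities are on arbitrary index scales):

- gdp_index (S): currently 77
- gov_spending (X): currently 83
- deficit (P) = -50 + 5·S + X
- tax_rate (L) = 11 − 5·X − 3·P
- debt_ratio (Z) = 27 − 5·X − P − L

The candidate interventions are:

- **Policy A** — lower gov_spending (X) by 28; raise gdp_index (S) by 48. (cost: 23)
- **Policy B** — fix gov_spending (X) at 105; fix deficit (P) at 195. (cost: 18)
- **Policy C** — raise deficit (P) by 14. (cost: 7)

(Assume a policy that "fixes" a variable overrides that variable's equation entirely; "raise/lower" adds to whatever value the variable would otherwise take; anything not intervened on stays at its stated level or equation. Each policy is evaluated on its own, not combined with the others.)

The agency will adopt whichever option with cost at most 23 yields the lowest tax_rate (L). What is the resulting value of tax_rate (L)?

-2154

Policy A (X − 28, S + 48):
  S = 77 + 48 = 125
  X = 83 − 28 = 55
  P = -50 + 5·125 + 55 = 630
  L = 11 − 5·55 − 3·630 = -2154
Policy B (X := 105, P := 195):
  S = 77
  X = 105
  P = 195
  L = 11 − 5·105 − 3·195 = -1099
Policy C (P + 14):
  S = 77
  X = 83
  P = -50 + 5·77 + 83 (+14 from intervention) = 432
  L = 11 − 5·83 − 3·432 = -1700
Comparing — Policy A: L=-2154, Policy B: L=-1099, Policy C: L=-1700. Lowest is -2154 (Policy A).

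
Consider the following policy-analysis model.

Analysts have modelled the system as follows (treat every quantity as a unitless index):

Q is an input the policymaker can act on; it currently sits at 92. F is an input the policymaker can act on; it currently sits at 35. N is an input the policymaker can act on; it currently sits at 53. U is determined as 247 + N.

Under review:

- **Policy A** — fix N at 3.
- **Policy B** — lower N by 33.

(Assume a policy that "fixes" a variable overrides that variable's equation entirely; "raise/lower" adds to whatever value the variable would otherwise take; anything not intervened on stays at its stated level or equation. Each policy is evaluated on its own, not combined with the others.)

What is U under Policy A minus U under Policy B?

Policy A (N := 3):
  N = 3
  U = 247 + 3 = 250
Policy B (N − 33):
  N = 53 − 33 = 20
  U = 247 + 20 = 267
U: 250 − 267 = -17

-17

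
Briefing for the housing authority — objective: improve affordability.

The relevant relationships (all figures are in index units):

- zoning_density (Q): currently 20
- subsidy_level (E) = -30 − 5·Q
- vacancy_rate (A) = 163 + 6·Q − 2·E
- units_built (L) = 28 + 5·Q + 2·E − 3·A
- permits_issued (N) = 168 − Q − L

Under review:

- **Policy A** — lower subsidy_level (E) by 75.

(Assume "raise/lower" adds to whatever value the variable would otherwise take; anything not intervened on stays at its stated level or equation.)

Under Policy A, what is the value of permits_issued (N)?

2509

Policy A (E − 75):
  Q = 20
  E = -30 − 5·20 (−75 from intervention) = -205
  A = 163 + 6·20 − 2·(-205) = 693
  L = 28 + 5·20 + 2·(-205) − 3·693 = -2361
  N = 168 − 20 − (-2361) = 2509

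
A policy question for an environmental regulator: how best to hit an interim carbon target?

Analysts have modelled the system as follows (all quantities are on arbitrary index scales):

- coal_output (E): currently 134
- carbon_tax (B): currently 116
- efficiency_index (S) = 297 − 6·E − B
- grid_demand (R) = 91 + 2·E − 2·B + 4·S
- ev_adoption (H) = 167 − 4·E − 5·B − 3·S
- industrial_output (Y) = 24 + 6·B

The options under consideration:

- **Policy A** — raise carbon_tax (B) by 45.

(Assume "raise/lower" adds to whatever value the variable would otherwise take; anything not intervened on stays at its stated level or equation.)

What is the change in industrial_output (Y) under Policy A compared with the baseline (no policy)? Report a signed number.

Baseline:
  B = 116
  Y = 24 + 6·116 = 720
Policy A (B + 45):
  B = 116 + 45 = 161
  Y = 24 + 6·161 = 990
Change in Y: 990 − 720 = 270

270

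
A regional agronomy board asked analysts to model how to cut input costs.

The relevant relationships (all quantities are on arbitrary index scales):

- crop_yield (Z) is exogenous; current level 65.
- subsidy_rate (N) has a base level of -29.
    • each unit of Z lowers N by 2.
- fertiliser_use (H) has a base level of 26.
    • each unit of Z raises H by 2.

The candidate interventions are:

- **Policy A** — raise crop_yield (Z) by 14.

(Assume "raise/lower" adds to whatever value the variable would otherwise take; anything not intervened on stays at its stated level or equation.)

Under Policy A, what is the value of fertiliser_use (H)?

184

Policy A (Z + 14):
  Z = 65 + 14 = 79
  H = 26 + 2·79 = 184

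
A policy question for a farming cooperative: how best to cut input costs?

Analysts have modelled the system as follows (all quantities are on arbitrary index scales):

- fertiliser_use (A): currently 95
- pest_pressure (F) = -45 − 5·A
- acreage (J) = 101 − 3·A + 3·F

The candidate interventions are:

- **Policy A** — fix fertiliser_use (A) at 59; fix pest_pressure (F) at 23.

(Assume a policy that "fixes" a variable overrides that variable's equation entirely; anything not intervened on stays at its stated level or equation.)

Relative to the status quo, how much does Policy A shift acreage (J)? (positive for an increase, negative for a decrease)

Baseline:
  A = 95
  F = -45 − 5·95 = -520
  J = 101 − 3·95 + 3·(-520) = -1744
Policy A (A := 59, F := 23):
  A = 59
  F = 23
  J = 101 − 3·59 + 3·23 = -7
Change in J: -7 − (-1744) = 1737

1737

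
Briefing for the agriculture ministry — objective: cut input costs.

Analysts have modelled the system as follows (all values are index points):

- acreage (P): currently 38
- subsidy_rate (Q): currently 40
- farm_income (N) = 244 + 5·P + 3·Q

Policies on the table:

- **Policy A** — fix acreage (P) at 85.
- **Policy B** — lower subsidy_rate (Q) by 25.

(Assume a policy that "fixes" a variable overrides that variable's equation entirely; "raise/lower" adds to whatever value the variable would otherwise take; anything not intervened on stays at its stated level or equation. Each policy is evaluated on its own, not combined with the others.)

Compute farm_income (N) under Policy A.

Policy A (P := 85):
  P = 85
  Q = 40
  N = 244 + 5·85 + 3·40 = 789

789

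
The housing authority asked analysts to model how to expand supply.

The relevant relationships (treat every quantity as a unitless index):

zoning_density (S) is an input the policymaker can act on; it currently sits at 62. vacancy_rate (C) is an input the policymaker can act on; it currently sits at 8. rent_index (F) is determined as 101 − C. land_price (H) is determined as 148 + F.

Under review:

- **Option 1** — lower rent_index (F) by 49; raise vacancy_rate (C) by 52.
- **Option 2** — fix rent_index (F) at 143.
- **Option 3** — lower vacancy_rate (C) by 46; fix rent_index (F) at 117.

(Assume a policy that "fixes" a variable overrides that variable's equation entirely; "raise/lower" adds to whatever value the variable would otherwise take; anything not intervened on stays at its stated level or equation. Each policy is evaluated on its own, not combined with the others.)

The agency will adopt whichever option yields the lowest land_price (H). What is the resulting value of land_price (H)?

Option 1 (F − 49, C + 52):
  C = 8 + 52 = 60
  F = 101 − 60 (−49 from intervention) = -8
  H = 148 + (-8) = 140
Option 2 (F := 143):
  C = 8
  F = 143
  H = 148 + 143 = 291
Option 3 (C − 46, F := 117):
  C = 8 − 46 = -38
  F = 117
  H = 148 + 117 = 265
Comparing — Option 1: H=140, Option 2: H=291, Option 3: H=265. Lowest is 140 (Option 1).

140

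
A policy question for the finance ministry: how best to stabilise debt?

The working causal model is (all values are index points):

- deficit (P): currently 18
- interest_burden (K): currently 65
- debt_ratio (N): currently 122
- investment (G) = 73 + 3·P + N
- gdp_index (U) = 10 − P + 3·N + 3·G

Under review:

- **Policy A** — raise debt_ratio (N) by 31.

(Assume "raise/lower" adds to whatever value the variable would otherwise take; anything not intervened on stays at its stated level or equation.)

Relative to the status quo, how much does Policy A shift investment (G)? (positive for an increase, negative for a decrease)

Baseline:
  P = 18
  N = 122
  G = 73 + 3·18 + 122 = 249
Policy A (N + 31):
  P = 18
  N = 122 + 31 = 153
  G = 73 + 3·18 + 153 = 280
Change in G: 280 − 249 = 31

31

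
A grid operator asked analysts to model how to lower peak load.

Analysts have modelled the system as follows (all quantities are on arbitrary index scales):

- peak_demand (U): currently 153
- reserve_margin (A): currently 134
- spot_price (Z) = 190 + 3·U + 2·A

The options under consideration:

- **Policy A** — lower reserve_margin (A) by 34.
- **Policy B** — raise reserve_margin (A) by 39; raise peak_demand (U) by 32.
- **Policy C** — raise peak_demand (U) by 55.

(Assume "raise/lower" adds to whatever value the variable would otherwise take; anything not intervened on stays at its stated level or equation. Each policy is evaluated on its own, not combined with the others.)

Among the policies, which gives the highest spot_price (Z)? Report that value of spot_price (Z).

1091

Policy A (A − 34):
  U = 153
  A = 134 − 34 = 100
  Z = 190 + 3·153 + 2·100 = 849
Policy B (A + 39, U + 32):
  U = 153 + 32 = 185
  A = 134 + 39 = 173
  Z = 190 + 3·185 + 2·173 = 1091
Policy C (U + 55):
  U = 153 + 55 = 208
  A = 134
  Z = 190 + 3·208 + 2·134 = 1082
Comparing — Policy A: Z=849, Policy B: Z=1091, Policy C: Z=1082. Highest is 1091 (Policy B).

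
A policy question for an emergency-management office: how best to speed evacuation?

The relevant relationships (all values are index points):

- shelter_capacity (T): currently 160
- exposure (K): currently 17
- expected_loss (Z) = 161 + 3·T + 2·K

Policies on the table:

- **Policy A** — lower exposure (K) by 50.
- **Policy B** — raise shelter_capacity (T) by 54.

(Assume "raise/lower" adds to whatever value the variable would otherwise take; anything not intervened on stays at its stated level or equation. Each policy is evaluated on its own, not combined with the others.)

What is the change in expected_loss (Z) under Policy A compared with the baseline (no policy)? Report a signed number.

-100

Baseline:
  T = 160
  K = 17
  Z = 161 + 3·160 + 2·17 = 675
Policy A (K − 50):
  T = 160
  K = 17 − 50 = -33
  Z = 161 + 3·160 + 2·(-33) = 575
Change in Z: 575 − 675 = -100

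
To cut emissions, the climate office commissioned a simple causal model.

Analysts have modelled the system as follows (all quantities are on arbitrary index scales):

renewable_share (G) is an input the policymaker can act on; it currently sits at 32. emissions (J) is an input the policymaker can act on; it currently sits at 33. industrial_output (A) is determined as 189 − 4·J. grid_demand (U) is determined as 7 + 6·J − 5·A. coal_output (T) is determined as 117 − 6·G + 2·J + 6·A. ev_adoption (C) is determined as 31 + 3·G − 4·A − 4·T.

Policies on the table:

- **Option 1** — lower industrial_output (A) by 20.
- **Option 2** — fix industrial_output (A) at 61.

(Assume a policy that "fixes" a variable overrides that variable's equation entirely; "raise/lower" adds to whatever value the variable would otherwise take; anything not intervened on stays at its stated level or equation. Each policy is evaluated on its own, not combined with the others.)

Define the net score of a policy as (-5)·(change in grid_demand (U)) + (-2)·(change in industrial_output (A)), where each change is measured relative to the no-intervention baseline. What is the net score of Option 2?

92

Baseline:
  J = 33
  A = 189 − 4·33 = 57
  U = 7 + 6·33 − 5·57 = -80
Option 2 (A := 61):
  J = 33
  A = 61
  U = 7 + 6·33 − 5·61 = -100
ΔU = -100 − (-80) = -20; ΔA = 61 − 57 = 4
Score = (-5)·(-20) + (-2)·4 = 92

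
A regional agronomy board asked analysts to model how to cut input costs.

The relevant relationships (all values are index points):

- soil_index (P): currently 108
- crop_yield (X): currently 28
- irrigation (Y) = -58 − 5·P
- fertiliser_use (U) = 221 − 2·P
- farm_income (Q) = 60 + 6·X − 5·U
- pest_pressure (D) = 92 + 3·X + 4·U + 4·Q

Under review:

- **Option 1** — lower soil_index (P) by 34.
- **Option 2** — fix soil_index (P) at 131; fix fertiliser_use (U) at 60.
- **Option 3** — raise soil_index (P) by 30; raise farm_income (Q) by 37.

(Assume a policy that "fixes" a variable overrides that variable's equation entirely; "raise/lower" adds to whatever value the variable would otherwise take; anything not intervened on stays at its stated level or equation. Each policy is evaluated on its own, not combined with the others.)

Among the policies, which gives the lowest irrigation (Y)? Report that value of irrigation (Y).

Option 1 (P − 34):
  P = 108 − 34 = 74
  Y = -58 − 5·74 = -428
Option 2 (P := 131, U := 60):
  P = 131
  Y = -58 − 5·131 = -713
Option 3 (P + 30, Q + 37):
  P = 108 + 30 = 138
  Y = -58 − 5·138 = -748
Comparing — Option 1: Y=-428, Option 2: Y=-713, Option 3: Y=-748. Lowest is -748 (Option 3).

-748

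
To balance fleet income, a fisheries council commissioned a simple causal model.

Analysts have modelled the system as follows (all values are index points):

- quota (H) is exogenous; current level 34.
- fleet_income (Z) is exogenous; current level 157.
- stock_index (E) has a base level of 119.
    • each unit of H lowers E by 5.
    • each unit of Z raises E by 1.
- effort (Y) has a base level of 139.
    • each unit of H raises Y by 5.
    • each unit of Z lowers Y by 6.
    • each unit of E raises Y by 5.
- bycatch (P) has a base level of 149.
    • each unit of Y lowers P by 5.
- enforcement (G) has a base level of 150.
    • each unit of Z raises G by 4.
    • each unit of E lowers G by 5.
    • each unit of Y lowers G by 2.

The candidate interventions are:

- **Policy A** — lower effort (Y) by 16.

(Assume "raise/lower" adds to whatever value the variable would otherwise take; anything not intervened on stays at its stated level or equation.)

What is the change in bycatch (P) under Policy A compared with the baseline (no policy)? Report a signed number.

80

Baseline:
  H = 34
  Z = 157
  E = 119 − 5·34 + 157 = 106
  Y = 139 + 5·34 − 6·157 + 5·106 = -103
  P = 149 − 5·(-103) = 664
Policy A (Y − 16):
  H = 34
  Z = 157
  E = 119 − 5·34 + 157 = 106
  Y = 139 + 5·34 − 6·157 + 5·106 (−16 from intervention) = -119
  P = 149 − 5·(-119) = 744
Change in P: 744 − 664 = 80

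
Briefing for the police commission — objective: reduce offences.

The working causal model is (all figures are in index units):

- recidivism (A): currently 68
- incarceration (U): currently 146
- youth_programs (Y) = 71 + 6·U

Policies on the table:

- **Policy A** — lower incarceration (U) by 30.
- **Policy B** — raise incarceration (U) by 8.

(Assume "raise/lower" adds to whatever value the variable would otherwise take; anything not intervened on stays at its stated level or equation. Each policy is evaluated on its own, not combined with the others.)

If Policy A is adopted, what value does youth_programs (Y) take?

Policy A (U − 30):
  U = 146 − 30 = 116
  Y = 71 + 6·116 = 767

767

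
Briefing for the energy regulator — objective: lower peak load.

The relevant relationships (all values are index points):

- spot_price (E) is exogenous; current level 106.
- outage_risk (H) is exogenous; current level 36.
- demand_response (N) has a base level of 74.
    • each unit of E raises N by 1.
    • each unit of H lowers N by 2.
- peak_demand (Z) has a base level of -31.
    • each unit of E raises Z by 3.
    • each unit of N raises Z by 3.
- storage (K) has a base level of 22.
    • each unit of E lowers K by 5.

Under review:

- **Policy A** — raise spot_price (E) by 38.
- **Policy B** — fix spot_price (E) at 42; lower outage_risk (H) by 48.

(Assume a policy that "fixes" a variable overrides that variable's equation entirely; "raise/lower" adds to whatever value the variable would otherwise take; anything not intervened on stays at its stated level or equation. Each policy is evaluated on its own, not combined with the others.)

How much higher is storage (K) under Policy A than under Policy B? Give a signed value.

-510

Policy A (E + 38):
  E = 106 + 38 = 144
  K = 22 − 5·144 = -698
Policy B (E := 42, H − 48):
  E = 42
  K = 22 − 5·42 = -188
K: -698 − (-188) = -510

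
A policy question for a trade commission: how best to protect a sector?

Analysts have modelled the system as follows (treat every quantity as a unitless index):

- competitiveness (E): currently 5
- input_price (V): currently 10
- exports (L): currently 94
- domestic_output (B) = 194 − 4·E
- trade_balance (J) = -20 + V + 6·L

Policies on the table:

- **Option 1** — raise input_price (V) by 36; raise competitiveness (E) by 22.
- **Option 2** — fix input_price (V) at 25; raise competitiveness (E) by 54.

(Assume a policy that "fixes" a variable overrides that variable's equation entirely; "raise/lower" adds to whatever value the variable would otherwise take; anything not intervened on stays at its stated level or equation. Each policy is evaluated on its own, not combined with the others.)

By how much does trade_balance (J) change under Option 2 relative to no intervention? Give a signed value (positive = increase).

Baseline:
  V = 10
  L = 94
  J = -20 + 10 + 6·94 = 554
Option 2 (V := 25, E + 54):
  V = 25
  L = 94
  J = -20 + 25 + 6·94 = 569
Change in J: 569 − 554 = 15

15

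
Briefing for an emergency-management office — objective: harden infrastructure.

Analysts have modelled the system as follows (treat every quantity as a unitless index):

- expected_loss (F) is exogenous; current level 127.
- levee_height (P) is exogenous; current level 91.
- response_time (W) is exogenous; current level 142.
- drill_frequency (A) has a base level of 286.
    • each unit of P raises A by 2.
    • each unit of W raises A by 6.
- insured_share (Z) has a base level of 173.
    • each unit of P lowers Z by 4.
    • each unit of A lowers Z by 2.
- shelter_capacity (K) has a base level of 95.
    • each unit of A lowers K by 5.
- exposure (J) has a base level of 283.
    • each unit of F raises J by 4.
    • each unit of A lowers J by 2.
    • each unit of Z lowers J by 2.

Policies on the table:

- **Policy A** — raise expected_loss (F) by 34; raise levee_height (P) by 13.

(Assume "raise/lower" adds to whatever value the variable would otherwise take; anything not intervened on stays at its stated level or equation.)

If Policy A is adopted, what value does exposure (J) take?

4105

Policy A (F + 34, P + 13):
  F = 127 + 34 = 161
  P = 91 + 13 = 104
  W = 142
  A = 286 + 2·104 + 6·142 = 1346
  Z = 173 − 4·104 − 2·1346 = -2935
  J = 283 + 4·161 − 2·1346 − 2·(-2935) = 4105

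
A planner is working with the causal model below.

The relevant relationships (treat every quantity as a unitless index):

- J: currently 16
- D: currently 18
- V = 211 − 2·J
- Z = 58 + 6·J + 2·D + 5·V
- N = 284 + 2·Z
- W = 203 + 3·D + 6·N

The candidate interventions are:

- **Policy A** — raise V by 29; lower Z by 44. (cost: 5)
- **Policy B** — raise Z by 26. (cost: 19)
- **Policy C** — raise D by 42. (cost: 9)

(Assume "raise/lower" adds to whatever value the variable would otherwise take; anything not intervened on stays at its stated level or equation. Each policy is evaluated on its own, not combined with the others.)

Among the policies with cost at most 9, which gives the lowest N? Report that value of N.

2622

Policy A (V + 29, Z − 44):
  J = 16
  D = 18
  V = 211 − 2·16 (+29 from intervention) = 208
  Z = 58 + 6·16 + 2·18 + 5·208 (−44 from intervention) = 1186
  N = 284 + 2·1186 = 2656
Policy C (D + 42):
  J = 16
  D = 18 + 42 = 60
  V = 211 − 2·16 = 179
  Z = 58 + 6·16 + 2·60 + 5·179 = 1169
  N = 284 + 2·1169 = 2622
Comparing — Policy A: N=2656, Policy C: N=2622. Lowest is 2622 (Policy C).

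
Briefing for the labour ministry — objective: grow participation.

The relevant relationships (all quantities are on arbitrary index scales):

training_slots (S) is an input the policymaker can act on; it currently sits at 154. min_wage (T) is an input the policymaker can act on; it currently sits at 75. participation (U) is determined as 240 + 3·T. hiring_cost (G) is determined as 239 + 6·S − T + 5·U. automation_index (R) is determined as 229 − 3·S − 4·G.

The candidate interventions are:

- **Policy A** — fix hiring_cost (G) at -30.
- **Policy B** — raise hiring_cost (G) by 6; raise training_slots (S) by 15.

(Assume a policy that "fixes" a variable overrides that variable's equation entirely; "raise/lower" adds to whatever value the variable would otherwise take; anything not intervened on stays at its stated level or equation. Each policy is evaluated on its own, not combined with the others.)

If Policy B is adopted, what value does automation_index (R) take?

Policy B (G + 6, S + 15):
  S = 154 + 15 = 169
  T = 75
  U = 240 + 3·75 = 465
  G = 239 + 6·169 − 75 + 5·465 (+6 from intervention) = 3509
  R = 229 − 3·169 − 4·3509 = -14314

-14314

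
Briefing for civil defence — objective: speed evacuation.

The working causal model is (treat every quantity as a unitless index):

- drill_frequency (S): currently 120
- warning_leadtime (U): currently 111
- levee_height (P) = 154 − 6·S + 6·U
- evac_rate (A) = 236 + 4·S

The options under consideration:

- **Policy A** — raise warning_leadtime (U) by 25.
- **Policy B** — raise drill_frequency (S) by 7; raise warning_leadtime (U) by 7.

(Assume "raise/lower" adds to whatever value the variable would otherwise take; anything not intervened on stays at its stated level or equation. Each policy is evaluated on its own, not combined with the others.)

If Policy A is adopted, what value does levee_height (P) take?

250

Policy A (U + 25):
  S = 120
  U = 111 + 25 = 136
  P = 154 − 6·120 + 6·136 = 250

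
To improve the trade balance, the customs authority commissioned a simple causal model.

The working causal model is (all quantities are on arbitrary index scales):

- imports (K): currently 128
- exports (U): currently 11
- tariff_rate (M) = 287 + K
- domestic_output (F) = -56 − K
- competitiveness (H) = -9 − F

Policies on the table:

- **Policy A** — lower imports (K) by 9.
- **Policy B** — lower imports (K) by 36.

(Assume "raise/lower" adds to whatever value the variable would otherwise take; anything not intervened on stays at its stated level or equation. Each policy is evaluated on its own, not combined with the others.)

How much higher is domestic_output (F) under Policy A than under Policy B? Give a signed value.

Policy A (K − 9):
  K = 128 − 9 = 119
  F = -56 − 119 = -175
Policy B (K − 36):
  K = 128 − 36 = 92
  F = -56 − 92 = -148
F: -175 − (-148) = -27

-27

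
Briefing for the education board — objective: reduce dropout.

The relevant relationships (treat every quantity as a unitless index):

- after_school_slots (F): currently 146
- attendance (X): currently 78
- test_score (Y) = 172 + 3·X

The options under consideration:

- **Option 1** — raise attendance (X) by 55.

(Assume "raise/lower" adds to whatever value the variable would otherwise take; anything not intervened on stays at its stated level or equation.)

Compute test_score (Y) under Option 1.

Option 1 (X + 55):
  X = 78 + 55 = 133
  Y = 172 + 3·133 = 571

571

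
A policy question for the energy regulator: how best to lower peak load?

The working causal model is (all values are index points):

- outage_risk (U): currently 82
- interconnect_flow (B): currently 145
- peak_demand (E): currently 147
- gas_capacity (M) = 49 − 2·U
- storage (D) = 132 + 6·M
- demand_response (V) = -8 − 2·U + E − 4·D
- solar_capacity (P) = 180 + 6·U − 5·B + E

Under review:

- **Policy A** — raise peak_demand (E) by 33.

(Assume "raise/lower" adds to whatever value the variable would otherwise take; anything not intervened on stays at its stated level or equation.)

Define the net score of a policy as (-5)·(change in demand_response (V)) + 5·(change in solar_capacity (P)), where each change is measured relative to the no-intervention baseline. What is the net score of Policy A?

Baseline:
  U = 82
  B = 145
  E = 147
  M = 49 − 2·82 = -115
  D = 132 + 6·(-115) = -558
  V = -8 − 2·82 + 147 − 4·(-558) = 2207
  P = 180 + 6·82 − 5·145 + 147 = 94
Policy A (E + 33):
  U = 82
  B = 145
  E = 147 + 33 = 180
  M = 49 − 2·82 = -115
  D = 132 + 6·(-115) = -558
  V = -8 − 2·82 + 180 − 4·(-558) = 2240
  P = 180 + 6·82 − 5·145 + 180 = 127
ΔV = 2240 − 2207 = 33; ΔP = 127 − 94 = 33
Score = (-5)·33 + 5·33 = 0

0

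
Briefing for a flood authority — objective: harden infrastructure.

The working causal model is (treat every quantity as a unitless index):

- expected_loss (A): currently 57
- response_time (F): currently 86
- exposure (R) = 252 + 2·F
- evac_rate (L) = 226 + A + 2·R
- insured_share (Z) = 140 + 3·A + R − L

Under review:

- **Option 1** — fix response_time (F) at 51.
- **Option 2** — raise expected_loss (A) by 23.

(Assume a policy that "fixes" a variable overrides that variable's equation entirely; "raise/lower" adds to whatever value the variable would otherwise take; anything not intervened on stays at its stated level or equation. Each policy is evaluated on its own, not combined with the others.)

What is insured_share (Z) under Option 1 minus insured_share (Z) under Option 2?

24

Option 1 (F := 51):
  A = 57
  F = 51
  R = 252 + 2·51 = 354
  L = 226 + 57 + 2·354 = 991
  Z = 140 + 3·57 + 354 − 991 = -326
Option 2 (A + 23):
  A = 57 + 23 = 80
  F = 86
  R = 252 + 2·86 = 424
  L = 226 + 80 + 2·424 = 1154
  Z = 140 + 3·80 + 424 − 1154 = -350
Z: -326 − (-350) = 24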